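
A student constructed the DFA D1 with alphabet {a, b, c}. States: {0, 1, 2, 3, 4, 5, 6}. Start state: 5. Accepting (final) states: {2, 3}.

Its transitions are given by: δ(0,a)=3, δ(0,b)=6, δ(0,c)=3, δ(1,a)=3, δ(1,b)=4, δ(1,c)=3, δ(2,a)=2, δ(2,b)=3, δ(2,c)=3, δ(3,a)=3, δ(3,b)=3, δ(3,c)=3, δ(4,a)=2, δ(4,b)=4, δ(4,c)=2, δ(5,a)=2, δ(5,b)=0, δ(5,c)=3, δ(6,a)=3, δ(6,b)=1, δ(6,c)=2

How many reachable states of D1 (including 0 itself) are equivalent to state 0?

5

Start with accepting vs non-accepting: {2,3} | {0,1,4,5,6}.
No further refinement is possible. Final partition (2 blocks): {2,3} | {0,1,4,5,6}.
State 0 belongs to the block {0,1,4,5,6}, which has 5 states.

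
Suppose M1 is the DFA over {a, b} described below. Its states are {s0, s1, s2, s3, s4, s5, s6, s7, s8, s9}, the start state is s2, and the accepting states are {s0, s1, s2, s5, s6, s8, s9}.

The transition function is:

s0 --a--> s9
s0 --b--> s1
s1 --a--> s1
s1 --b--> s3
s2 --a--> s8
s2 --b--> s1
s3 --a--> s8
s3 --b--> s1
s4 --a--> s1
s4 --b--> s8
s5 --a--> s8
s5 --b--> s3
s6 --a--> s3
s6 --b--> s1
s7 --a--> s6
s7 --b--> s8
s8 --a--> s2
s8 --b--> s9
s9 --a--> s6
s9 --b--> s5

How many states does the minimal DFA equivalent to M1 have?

First remove the unreachable states {s0,s4,s7}; 7 states remain.
P0 = {s1,s2,s5,s6,s8,s9} | {s3}.
On input a, block {s1,s2,s5,s6,s8,s9} splits into {s1,s2,s5,s8,s9} and {s6}.
Split {s1,s2,s5,s8,s9} by δ(·,a) → {s1,s2,s5,s8} and {s9}.
On input b, block {s1,s2,s5,s8} splits into {s1,s5} and {s2} and {s8}.
On input a, block {s1,s5} splits into {s1} and {s5}.
No further refinement is possible. Final partition (7 blocks): {s1} | {s3} | {s6} | {s9} | {s2} | {s8} | {s5}.

7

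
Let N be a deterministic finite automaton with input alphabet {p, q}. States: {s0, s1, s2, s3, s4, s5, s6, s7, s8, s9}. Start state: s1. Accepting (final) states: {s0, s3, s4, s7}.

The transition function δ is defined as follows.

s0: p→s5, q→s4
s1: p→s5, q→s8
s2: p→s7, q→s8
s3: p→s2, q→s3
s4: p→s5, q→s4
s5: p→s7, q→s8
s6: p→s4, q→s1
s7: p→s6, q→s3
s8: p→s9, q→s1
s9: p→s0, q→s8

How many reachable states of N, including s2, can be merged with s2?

Every state is reachable, so we keep all 10.
P0 = {s0,s3,s4,s7} | {s1,s2,s5,s6,s8,s9}.
Split {s1,s2,s5,s6,s8,s9} by δ(·,p) → {s2,s5,s6,s9} and {s1,s8}.
Stable partition: {s0,s3,s4,s7} | {s2,s5,s6,s9} | {s1,s8} — 3 equivalence classes.
The equivalence class containing s2 is {s2,s5,s6,s9}, of size 4.

4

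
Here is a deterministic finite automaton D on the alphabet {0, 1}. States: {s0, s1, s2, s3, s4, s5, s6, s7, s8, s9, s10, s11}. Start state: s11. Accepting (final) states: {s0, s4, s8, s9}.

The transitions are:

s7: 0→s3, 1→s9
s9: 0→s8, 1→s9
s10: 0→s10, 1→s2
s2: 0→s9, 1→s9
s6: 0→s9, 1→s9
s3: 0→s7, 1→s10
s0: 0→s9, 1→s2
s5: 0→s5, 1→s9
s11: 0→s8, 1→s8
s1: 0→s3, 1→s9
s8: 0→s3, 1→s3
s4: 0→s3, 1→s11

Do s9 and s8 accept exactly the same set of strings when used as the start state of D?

Reachable states from the start: {s2,s3,s7,s8,s9,s10,s11}. Unreachable: {s0,s1,s4,s5,s6} — drop them.
P0 = {s8,s9} | {s2,s3,s7,s10,s11}.
On input 0, block {s8,s9} splits into {s8} and {s9}.
Split {s2,s3,s7,s10,s11} by δ(·,0) → {s3,s7,s10} and {s2} and {s11}.
On input 1, block {s3,s7,s10} splits into {s3} and {s7} and {s10}.
The partition is now stable with 7 blocks: {s8} | {s3} | {s9} | {s2} | {s11} | {s7} | {s10}.
s9 and s8 end up in different blocks, so they are distinguishable. For instance, the string '0' is accepted from only s9.

No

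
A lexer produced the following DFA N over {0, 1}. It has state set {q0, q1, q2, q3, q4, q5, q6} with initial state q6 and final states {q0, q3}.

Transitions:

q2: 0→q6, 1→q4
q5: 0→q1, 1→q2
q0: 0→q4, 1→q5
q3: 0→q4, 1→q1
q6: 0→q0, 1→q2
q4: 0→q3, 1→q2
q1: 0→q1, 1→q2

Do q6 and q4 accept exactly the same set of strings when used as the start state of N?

Yes

Start with accepting vs non-accepting: {q0,q3} | {q1,q2,q4,q5,q6}.
On input 0, block {q1,q2,q4,q5,q6} splits into {q1,q2,q5} and {q4,q6}.
Split {q1,q2,q5} by δ(·,0) → {q1,q5} and {q2}.
The partition is now stable with 4 blocks: {q0,q3} | {q1,q5} | {q4,q6} | {q2}.
q6 and q4 lie in the same block of the stable partition, so they are equivalent — no string distinguishes them.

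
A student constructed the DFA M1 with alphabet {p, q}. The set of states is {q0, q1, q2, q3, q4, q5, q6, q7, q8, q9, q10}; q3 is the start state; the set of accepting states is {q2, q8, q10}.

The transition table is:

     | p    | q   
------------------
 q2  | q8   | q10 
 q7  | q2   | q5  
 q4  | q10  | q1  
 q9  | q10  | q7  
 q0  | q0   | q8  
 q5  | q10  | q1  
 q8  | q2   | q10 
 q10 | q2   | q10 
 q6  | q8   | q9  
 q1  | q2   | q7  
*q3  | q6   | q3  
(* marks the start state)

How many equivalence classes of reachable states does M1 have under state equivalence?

3

States {q0,q4} cannot be reached from the start state, so discard them.
Start with accepting vs non-accepting: {q2,q8,q10} | {q1,q3,q5,q6,q7,q9}.
Split {q1,q3,q5,q6,q7,q9} by δ(·,p) → {q1,q5,q6,q7,q9} and {q3}.
No further refinement is possible. Final partition (3 blocks): {q2,q8,q10} | {q1,q5,q6,q7,q9} | {q3}.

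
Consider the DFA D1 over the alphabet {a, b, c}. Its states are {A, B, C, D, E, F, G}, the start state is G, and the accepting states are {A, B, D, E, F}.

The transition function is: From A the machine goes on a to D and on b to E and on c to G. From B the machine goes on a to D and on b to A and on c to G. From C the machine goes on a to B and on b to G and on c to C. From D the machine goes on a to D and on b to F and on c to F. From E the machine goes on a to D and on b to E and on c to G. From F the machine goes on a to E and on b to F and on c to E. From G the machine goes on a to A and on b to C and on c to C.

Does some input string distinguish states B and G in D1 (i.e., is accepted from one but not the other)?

Yes

Start with accepting vs non-accepting: {A,B,D,E,F} | {C,G}.
Split {A,B,D,E,F} by δ(·,c) → {A,B,E} and {D,F}.
On input a, block {D,F} splits into {D} and {F}.
The partition is now stable with 4 blocks: {A,B,E} | {C,G} | {D} | {F}.
B and G end up in different blocks, so they are distinguishable. For instance, the string 'ε' is accepted from only B.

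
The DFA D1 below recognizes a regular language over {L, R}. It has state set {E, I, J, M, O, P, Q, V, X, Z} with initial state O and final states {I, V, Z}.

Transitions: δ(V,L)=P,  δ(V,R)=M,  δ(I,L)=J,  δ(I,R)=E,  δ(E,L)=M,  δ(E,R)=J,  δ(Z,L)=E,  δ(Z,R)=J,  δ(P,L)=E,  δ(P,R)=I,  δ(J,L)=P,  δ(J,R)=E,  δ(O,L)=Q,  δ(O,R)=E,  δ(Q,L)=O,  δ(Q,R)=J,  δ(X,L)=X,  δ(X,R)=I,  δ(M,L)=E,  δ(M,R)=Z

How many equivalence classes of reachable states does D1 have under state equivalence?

4

Reachable states from the start: {E,I,J,M,O,P,Q,Z}. Unreachable: {V,X} — drop them.
P0 = {I,Z} | {E,J,M,O,P,Q}.
Refine {E,J,M,O,P,Q} on symbol R: members go to different blocks, giving {E,J,O,Q} and {M,P}.
On input L, block {E,J,O,Q} splits into {O,Q} and {E,J}.
No further refinement is possible. Final partition (4 blocks): {I,Z} | {O,Q} | {M,P} | {E,J}.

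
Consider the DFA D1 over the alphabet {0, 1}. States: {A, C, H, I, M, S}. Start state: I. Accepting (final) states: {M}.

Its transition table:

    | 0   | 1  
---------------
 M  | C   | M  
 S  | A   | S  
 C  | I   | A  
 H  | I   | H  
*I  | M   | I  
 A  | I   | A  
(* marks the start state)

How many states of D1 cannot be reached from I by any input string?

No path from I leads to H, S; the other 4 states are all reachable.

2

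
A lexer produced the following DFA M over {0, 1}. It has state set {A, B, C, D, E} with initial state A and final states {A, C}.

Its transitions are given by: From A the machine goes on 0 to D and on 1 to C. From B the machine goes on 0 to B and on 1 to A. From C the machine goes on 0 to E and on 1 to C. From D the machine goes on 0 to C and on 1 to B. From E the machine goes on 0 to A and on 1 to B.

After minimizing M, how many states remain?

All states are reachable from the start state.
P0 = {A,C} | {B,D,E}.
On input 0, block {B,D,E} splits into {D,E} and {B}.
The partition is now stable with 3 blocks: {A,C} | {D,E} | {B}.

3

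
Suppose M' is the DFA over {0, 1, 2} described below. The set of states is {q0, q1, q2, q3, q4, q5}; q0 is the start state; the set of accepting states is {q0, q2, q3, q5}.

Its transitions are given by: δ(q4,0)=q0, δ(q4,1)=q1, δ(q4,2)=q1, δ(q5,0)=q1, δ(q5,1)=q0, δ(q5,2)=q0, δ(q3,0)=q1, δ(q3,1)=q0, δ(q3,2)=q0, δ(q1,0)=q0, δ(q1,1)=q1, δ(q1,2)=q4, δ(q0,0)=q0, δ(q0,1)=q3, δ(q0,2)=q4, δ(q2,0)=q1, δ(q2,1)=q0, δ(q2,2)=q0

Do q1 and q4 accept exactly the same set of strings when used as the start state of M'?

States {q2,q5} cannot be reached from the start state, so discard them.
Initial partition by acceptance: {q0,q3} | {q1,q4}.
Refine {q0,q3} on symbol 0: members go to different blocks, giving {q0} and {q3}.
The partition is now stable with 3 blocks: {q0} | {q1,q4} | {q3}.
q1 and q4 lie in the same block of the stable partition, so they are equivalent — no string distinguishes them.

Yes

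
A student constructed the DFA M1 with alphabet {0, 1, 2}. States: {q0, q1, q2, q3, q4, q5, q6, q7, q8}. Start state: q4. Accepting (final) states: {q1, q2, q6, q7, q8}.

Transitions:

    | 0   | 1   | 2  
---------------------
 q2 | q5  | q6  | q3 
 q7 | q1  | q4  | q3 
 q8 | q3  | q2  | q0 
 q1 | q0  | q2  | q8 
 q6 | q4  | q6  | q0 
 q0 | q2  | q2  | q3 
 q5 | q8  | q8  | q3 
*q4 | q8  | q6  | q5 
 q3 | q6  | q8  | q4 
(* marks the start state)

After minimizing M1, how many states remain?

2

First remove the unreachable states {q1,q7}; 7 states remain.
Initial partition by acceptance: {q2,q6,q8} | {q0,q3,q4,q5}.
The partition is now stable with 2 blocks: {q2,q6,q8} | {q0,q3,q4,q5}.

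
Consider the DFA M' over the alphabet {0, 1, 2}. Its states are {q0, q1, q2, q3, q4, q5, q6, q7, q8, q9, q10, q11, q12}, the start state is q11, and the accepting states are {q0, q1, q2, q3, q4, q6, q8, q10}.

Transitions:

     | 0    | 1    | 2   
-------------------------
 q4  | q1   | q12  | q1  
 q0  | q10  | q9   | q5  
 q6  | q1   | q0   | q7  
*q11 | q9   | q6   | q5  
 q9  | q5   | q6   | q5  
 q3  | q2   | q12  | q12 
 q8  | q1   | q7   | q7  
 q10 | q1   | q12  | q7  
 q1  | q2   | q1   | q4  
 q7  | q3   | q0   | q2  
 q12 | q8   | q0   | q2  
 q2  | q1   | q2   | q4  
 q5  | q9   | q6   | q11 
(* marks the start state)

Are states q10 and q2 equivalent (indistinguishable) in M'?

Every state is reachable, so we keep all 13.
Start with accepting vs non-accepting: {q0,q1,q2,q3,q4,q6,q8,q10} | {q5,q7,q9,q11,q12}.
Split {q0,q1,q2,q3,q4,q6,q8,q10} by δ(·,1) → {q0,q3,q4,q8,q10} and {q1,q2,q6}.
On input 0, block {q0,q3,q4,q8,q10} splits into {q3,q4,q8,q10} and {q0}.
On input 2, block {q3,q4,q8,q10} splits into {q3,q8,q10} and {q4}.
On input 0, block {q5,q7,q9,q11,q12} splits into {q5,q9,q11} and {q7,q12}.
Refine {q1,q2,q6} on symbol 1: members go to different blocks, giving {q1,q2} and {q6}.
Stable partition: {q3,q8,q10} | {q5,q9,q11} | {q1,q2} | {q0} | {q4} | {q7,q12} | {q6} — 7 equivalence classes.
q10 and q2 end up in different blocks, so they are distinguishable. For instance, the string '1' is accepted from only q2.

No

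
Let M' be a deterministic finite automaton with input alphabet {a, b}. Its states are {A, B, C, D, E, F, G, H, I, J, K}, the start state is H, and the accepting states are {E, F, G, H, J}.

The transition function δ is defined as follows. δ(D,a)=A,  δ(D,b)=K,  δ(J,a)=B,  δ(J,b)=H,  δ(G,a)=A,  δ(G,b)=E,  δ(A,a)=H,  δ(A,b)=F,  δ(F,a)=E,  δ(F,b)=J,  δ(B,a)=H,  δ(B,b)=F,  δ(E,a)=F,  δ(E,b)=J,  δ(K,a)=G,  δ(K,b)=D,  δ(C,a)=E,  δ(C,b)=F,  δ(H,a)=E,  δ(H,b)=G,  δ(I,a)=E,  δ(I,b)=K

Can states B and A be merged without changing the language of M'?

States {C,D,I,K} cannot be reached from the start state, so discard them.
Start with accepting vs non-accepting: {E,F,G,H,J} | {A,B}.
Refine {E,F,G,H,J} on symbol a: members go to different blocks, giving {E,F,H} and {G,J}.
No further refinement is possible. Final partition (3 blocks): {E,F,H} | {A,B} | {G,J}.
B and A lie in the same block of the stable partition, so they are equivalent — no string distinguishes them.

Yes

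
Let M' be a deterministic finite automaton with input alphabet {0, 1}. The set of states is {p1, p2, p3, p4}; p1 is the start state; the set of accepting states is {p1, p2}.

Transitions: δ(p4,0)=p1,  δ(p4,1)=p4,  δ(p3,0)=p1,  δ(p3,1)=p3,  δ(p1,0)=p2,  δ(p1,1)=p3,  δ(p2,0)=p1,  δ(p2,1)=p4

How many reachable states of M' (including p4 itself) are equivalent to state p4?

2

P0 = {p1,p2} | {p3,p4}.
The partition is now stable with 2 blocks: {p1,p2} | {p3,p4}.
The equivalence class containing p4 is {p3,p4}, of size 2.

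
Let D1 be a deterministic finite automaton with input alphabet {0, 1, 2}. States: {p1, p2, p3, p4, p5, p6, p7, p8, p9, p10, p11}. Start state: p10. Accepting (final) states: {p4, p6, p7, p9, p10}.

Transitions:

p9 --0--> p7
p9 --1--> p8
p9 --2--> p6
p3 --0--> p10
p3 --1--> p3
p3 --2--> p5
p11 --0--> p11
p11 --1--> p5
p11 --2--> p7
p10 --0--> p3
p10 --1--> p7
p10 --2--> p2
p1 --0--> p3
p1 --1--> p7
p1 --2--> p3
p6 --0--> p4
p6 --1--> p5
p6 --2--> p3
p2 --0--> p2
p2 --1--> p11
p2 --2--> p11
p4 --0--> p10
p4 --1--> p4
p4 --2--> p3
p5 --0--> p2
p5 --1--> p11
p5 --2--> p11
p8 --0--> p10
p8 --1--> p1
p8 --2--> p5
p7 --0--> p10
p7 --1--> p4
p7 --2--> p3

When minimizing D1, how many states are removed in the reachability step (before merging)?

4

No path from p10 leads to p1, p6, p8, p9; the other 7 states are all reachable.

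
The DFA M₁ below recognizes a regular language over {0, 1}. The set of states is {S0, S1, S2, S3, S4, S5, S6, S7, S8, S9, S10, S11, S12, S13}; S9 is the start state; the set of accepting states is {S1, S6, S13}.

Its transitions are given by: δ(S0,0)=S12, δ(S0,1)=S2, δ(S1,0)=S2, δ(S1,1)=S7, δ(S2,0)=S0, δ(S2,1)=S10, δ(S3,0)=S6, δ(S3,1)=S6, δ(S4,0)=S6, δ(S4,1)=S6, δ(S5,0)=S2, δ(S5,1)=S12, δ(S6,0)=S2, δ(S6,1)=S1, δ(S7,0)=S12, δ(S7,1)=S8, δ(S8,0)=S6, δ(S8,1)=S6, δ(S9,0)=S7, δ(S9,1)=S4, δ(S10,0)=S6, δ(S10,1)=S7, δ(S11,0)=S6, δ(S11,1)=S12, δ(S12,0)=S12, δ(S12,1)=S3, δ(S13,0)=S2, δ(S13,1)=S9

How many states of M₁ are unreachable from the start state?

No path from S9 leads to S5, S11, S13; the other 11 states are all reachable.

3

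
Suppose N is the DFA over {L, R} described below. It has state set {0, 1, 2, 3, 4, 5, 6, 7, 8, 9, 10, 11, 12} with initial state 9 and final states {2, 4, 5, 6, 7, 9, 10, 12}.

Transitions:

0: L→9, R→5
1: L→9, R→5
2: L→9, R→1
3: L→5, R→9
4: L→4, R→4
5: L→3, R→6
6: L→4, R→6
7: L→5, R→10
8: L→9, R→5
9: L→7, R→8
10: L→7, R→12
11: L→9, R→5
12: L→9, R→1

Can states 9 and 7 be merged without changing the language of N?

No

First remove the unreachable states {0,2,11}; 10 states remain.
Initial partition by acceptance: {4,5,6,7,9,10,12} | {1,3,8}.
On input L, block {4,5,6,7,9,10,12} splits into {4,6,7,9,10,12} and {5}.
Split {4,6,7,9,10,12} by δ(·,L) → {4,6,9,10,12} and {7}.
Split {4,6,9,10,12} by δ(·,L) → {4,6,12} and {9,10}.
On input L, block {4,6,12} splits into {4,6} and {12}.
Refine {1,3,8} on symbol L: members go to different blocks, giving {1,8} and {3}.
On input R, block {9,10} splits into {9} and {10}.
No further refinement is possible. Final partition (8 blocks): {4,6} | {1,8} | {5} | {7} | {9} | {12} | {3} | {10}.
9 and 7 end up in different blocks, so they are distinguishable. For instance, the string 'R' is accepted from only 7.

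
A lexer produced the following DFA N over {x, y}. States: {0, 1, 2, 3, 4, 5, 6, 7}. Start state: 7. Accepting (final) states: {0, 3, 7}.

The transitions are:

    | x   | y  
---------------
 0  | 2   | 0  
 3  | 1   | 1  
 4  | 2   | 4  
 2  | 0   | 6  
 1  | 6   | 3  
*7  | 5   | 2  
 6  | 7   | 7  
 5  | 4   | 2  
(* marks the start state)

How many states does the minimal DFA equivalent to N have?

6

First remove the unreachable states {1,3}; 6 states remain.
Start with accepting vs non-accepting: {0,7} | {2,4,5,6}.
Refine {0,7} on symbol y: members go to different blocks, giving {0} and {7}.
Refine {2,4,5,6} on symbol x: members go to different blocks, giving {4,5} and {2} and {6}.
Split {4,5} by δ(·,x) → {4} and {5}.
No further refinement is possible. Final partition (6 blocks): {0} | {4} | {7} | {2} | {6} | {5}.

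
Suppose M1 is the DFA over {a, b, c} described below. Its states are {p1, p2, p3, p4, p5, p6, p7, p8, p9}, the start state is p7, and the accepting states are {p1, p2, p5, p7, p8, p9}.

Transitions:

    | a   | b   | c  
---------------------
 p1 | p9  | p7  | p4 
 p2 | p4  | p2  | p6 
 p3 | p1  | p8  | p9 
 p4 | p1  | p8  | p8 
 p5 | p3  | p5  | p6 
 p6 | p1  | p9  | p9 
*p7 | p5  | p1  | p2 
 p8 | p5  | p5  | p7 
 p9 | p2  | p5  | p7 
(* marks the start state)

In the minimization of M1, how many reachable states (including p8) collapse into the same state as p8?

All states are reachable from the start state.
Start with accepting vs non-accepting: {p1,p2,p5,p7,p8,p9} | {p3,p4,p6}.
Split {p1,p2,p5,p7,p8,p9} by δ(·,a) → {p1,p7,p8,p9} and {p2,p5}.
On input a, block {p1,p7,p8,p9} splits into {p7,p8,p9} and {p1}.
Split {p7,p8,p9} by δ(·,b) → {p8,p9} and {p7}.
No further refinement is possible. Final partition (5 blocks): {p8,p9} | {p3,p4,p6} | {p2,p5} | {p1} | {p7}.
State p8 belongs to the block {p8,p9}, which has 2 states.

2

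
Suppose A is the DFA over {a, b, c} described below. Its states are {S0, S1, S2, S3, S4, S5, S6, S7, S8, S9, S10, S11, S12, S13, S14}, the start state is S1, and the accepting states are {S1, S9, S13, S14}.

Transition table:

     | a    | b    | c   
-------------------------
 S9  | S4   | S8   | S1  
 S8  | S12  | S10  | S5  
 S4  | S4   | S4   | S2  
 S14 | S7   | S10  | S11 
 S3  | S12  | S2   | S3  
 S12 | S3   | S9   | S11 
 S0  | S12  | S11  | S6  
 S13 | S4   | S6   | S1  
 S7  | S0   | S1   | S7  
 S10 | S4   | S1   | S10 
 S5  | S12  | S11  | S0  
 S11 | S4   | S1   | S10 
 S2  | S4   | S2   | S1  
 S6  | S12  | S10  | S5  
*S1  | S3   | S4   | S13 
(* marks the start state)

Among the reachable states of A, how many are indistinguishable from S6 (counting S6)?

4

Reachable states from the start: {S0,S1,S2,S3,S4,S5,S6,S8,S9,S10,S11,S12,S13}. Unreachable: {S7,S14} — drop them.
Initial partition by acceptance: {S1,S9,S13} | {S0,S2,S3,S4,S5,S6,S8,S10,S11,S12}.
Refine {S0,S2,S3,S4,S5,S6,S8,S10,S11,S12} on symbol b: members go to different blocks, giving {S0,S2,S3,S4,S5,S6,S8} and {S10,S11,S12}.
Refine {S0,S2,S3,S4,S5,S6,S8} on symbol a: members go to different blocks, giving {S0,S3,S5,S6,S8} and {S2,S4}.
Refine {S1,S9,S13} on symbol a: members go to different blocks, giving {S9,S13} and {S1}.
On input b, block {S0,S3,S5,S6,S8} splits into {S0,S5,S6,S8} and {S3}.
Refine {S10,S11,S12} on symbol a: members go to different blocks, giving {S10,S11} and {S12}.
Split {S2,S4} by δ(·,c) → {S2} and {S4}.
The partition is now stable with 8 blocks: {S9,S13} | {S0,S5,S6,S8} | {S10,S11} | {S2} | {S1} | {S3} | {S12} | {S4}.
The equivalence class containing S6 is {S0,S5,S6,S8}, of size 4.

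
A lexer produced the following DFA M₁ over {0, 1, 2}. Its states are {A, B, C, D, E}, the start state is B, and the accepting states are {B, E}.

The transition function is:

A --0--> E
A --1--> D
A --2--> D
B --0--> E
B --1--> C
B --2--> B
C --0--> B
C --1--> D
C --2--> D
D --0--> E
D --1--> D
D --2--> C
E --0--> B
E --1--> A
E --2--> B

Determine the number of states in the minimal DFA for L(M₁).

All states are reachable from the start state.
Initial partition by acceptance: {B,E} | {A,C,D}.
The partition is now stable with 2 blocks: {B,E} | {A,C,D}.

2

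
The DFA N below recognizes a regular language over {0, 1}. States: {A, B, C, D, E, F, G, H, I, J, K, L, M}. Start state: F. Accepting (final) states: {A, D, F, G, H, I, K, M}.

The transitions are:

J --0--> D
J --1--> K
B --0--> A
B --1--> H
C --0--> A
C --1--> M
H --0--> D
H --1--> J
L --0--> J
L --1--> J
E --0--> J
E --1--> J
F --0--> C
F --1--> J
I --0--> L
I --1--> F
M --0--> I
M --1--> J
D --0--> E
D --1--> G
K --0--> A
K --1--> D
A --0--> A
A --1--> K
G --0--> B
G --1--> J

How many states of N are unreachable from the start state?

0

Exploring from F, all states are eventually visited, so none are unreachable.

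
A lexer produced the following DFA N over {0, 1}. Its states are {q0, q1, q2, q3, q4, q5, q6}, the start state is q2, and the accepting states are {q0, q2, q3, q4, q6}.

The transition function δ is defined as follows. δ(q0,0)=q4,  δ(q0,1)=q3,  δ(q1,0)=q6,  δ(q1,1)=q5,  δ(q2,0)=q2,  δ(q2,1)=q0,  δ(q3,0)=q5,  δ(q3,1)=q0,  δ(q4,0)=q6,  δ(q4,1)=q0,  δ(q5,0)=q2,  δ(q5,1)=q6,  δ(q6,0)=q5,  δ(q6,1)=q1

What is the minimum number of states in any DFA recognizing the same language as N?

7

Every state is reachable, so we keep all 7.
P0 = {q0,q2,q3,q4,q6} | {q1,q5}.
Split {q0,q2,q3,q4,q6} by δ(·,0) → {q0,q2,q4} and {q3,q6}.
Refine {q0,q2,q4} on symbol 0: members go to different blocks, giving {q0,q2} and {q4}.
Split {q0,q2} by δ(·,0) → {q0} and {q2}.
On input 0, block {q1,q5} splits into {q1} and {q5}.
Split {q3,q6} by δ(·,1) → {q3} and {q6}.
No further refinement is possible. Final partition (7 blocks): {q0} | {q1} | {q3} | {q4} | {q2} | {q5} | {q6}.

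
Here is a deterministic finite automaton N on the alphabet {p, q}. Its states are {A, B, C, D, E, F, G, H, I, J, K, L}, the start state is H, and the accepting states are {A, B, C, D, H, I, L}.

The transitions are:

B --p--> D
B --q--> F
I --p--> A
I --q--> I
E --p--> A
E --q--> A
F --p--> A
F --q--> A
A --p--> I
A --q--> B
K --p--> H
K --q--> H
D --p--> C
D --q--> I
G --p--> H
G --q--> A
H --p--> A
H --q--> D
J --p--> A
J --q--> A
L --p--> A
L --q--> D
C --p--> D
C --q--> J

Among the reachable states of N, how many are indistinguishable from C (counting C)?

2

First remove the unreachable states {E,G,K,L}; 8 states remain.
Initial partition by acceptance: {A,B,C,D,H,I} | {F,J}.
Refine {A,B,C,D,H,I} on symbol q: members go to different blocks, giving {A,D,H,I} and {B,C}.
On input p, block {A,D,H,I} splits into {A,H,I} and {D}.
Refine {A,H,I} on symbol q: members go to different blocks, giving {A} and {H} and {I}.
No further refinement is possible. Final partition (6 blocks): {A} | {F,J} | {B,C} | {D} | {H} | {I}.
State C belongs to the block {B,C}, which has 2 states.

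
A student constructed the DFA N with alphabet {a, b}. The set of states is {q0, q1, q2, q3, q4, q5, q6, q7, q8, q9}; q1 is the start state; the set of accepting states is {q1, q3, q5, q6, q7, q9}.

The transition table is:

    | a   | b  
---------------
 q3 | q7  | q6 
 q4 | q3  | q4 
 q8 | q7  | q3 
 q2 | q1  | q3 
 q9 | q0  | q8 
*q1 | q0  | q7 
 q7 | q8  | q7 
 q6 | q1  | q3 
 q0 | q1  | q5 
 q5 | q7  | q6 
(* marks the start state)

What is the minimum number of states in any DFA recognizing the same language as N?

Reachable states from the start: {q0,q1,q3,q5,q6,q7,q8}. Unreachable: {q2,q4,q9} — drop them.
Start with accepting vs non-accepting: {q1,q3,q5,q6,q7} | {q0,q8}.
On input a, block {q1,q3,q5,q6,q7} splits into {q3,q5,q6} and {q1,q7}.
The partition is now stable with 3 blocks: {q3,q5,q6} | {q0,q8} | {q1,q7}.

3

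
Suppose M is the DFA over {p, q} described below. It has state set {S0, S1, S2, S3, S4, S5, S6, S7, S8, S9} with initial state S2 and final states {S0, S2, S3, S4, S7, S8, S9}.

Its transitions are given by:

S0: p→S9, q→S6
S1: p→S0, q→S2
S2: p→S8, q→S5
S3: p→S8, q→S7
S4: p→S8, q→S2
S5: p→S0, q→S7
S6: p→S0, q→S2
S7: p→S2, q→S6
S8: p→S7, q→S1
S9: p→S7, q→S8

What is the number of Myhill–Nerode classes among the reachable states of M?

First remove the unreachable states {S3,S4}; 8 states remain.
Initial partition by acceptance: {S0,S2,S7,S8,S9} | {S1,S5,S6}.
Split {S0,S2,S7,S8,S9} by δ(·,q) → {S0,S2,S7,S8} and {S9}.
Split {S0,S2,S7,S8} by δ(·,p) → {S2,S7,S8} and {S0}.
The partition is now stable with 4 blocks: {S2,S7,S8} | {S1,S5,S6} | {S9} | {S0}.

4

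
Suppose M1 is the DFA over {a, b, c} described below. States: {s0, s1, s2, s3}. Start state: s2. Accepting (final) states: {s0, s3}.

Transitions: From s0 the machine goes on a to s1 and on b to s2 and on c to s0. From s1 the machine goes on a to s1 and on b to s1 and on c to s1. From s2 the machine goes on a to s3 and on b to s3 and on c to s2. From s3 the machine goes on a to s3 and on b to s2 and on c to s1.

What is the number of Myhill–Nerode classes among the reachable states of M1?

Reachable states from the start: {s1,s2,s3}. Unreachable: {s0} — drop them.
P0 = {s3} | {s1,s2}.
Split {s1,s2} by δ(·,a) → {s1} and {s2}.
The partition is now stable with 3 blocks: {s3} | {s1} | {s2}.

3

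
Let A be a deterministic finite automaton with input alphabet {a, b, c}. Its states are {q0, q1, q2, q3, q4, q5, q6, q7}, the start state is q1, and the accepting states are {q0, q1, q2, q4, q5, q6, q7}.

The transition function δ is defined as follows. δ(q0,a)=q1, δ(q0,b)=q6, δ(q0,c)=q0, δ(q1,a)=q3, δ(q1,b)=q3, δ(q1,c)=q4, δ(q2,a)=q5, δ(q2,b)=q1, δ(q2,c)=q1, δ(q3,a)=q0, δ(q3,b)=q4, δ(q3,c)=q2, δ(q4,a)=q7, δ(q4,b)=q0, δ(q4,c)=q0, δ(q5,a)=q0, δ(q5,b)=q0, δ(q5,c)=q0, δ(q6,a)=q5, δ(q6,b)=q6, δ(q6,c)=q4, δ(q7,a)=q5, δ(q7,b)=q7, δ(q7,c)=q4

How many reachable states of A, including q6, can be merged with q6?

All states are reachable from the start state.
P0 = {q0,q1,q2,q4,q5,q6,q7} | {q3}.
Refine {q0,q1,q2,q4,q5,q6,q7} on symbol a: members go to different blocks, giving {q0,q2,q4,q5,q6,q7} and {q1}.
Refine {q0,q2,q4,q5,q6,q7} on symbol a: members go to different blocks, giving {q2,q4,q5,q6,q7} and {q0}.
On input a, block {q2,q4,q5,q6,q7} splits into {q2,q4,q6,q7} and {q5}.
On input a, block {q2,q4,q6,q7} splits into {q2,q6,q7} and {q4}.
On input b, block {q2,q6,q7} splits into {q6,q7} and {q2}.
Stable partition: {q6,q7} | {q3} | {q1} | {q0} | {q5} | {q4} | {q2} — 7 equivalence classes.
State q6 belongs to the block {q6,q7}, which has 2 states.

2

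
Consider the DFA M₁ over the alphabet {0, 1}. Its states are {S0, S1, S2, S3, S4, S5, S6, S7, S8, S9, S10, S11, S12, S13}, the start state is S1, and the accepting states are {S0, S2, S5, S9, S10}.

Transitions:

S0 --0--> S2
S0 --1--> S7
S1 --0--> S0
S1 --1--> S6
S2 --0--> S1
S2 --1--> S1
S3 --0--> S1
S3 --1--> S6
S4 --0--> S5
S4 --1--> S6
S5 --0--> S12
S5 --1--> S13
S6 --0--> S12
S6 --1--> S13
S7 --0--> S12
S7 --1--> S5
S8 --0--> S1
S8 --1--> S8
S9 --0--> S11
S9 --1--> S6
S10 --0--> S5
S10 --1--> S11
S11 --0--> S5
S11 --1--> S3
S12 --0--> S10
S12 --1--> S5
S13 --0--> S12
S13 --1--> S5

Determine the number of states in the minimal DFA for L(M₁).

First remove the unreachable states {S4,S8,S9}; 11 states remain.
P0 = {S0,S2,S5,S10} | {S1,S3,S6,S7,S11,S12,S13}.
Refine {S0,S2,S5,S10} on symbol 0: members go to different blocks, giving {S0,S10} and {S2,S5}.
On input 0, block {S1,S3,S6,S7,S11,S12,S13} splits into {S3,S6,S7,S13} and {S1,S12} and {S11}.
Refine {S0,S10} on symbol 1: members go to different blocks, giving {S0} and {S10}.
Refine {S3,S6,S7,S13} on symbol 1: members go to different blocks, giving {S3,S6} and {S7,S13}.
On input 1, block {S3,S6} splits into {S3} and {S6}.
Refine {S2,S5} on symbol 1: members go to different blocks, giving {S2} and {S5}.
On input 0, block {S1,S12} splits into {S1} and {S12}.
No further refinement is possible. Final partition (10 blocks): {S0} | {S3} | {S2} | {S1} | {S11} | {S10} | {S7,S13} | {S6} | {S5} | {S12}.

10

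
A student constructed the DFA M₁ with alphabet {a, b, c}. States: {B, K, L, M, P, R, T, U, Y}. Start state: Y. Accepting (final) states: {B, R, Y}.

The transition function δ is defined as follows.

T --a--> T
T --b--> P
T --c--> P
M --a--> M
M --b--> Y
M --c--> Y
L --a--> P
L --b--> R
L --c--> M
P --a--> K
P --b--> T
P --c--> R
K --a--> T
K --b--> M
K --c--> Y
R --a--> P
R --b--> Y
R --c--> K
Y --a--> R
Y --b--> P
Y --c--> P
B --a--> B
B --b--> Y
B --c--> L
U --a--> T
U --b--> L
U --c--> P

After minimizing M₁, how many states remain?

Reachable states from the start: {K,M,P,R,T,Y}. Unreachable: {B,L,U} — drop them.
P0 = {R,Y} | {K,M,P,T}.
Split {R,Y} by δ(·,a) → {R} and {Y}.
Refine {K,M,P,T} on symbol b: members go to different blocks, giving {K,P,T} and {M}.
Split {K,P,T} by δ(·,b) → {P,T} and {K}.
Split {P,T} by δ(·,a) → {T} and {P}.
The partition is now stable with 6 blocks: {R} | {T} | {Y} | {M} | {K} | {P}.

6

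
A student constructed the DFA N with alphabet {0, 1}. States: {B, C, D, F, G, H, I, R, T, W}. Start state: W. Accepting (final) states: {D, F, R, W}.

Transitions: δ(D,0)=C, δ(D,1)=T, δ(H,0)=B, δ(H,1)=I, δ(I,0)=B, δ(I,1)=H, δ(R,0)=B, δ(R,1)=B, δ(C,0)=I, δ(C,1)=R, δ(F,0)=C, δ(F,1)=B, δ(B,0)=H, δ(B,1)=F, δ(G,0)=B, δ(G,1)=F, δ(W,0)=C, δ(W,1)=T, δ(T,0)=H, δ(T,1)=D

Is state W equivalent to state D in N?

Reachable states from the start: {B,C,D,F,H,I,R,T,W}. Unreachable: {G} — drop them.
P0 = {D,F,R,W} | {B,C,H,I,T}.
On input 1, block {B,C,H,I,T} splits into {B,C,T} and {H,I}.
No further refinement is possible. Final partition (3 blocks): {D,F,R,W} | {B,C,T} | {H,I}.
W and D lie in the same block of the stable partition, so they are equivalent — no string distinguishes them.

Yes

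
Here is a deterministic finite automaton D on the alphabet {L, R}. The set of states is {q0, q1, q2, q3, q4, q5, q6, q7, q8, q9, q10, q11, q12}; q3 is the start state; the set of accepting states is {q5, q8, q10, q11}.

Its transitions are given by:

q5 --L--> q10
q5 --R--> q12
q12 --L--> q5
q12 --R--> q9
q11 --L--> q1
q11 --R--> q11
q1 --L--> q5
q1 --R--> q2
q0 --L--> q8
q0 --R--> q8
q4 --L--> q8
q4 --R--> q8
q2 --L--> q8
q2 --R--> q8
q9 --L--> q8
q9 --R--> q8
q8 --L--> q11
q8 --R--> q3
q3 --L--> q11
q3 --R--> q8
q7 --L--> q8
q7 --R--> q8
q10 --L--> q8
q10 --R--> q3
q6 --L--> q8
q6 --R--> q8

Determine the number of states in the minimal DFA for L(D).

7

Reachable states from the start: {q1,q2,q3,q5,q8,q9,q10,q11,q12}. Unreachable: {q0,q4,q6,q7} — drop them.
Initial partition by acceptance: {q5,q8,q10,q11} | {q1,q2,q3,q9,q12}.
On input L, block {q5,q8,q10,q11} splits into {q5,q8,q10} and {q11}.
Refine {q5,q8,q10} on symbol L: members go to different blocks, giving {q5,q10} and {q8}.
On input L, block {q5,q10} splits into {q5} and {q10}.
Split {q1,q2,q3,q9,q12} by δ(·,L) → {q1,q12} and {q2,q9} and {q3}.
No further refinement is possible. Final partition (7 blocks): {q5} | {q1,q12} | {q11} | {q8} | {q10} | {q2,q9} | {q3}.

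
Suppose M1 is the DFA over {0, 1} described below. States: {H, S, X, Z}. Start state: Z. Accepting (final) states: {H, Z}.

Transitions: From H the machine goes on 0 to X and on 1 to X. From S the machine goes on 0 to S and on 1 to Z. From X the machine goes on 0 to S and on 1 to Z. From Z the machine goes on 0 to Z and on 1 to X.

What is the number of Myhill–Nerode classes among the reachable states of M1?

Reachable states from the start: {S,X,Z}. Unreachable: {H} — drop them.
Start with accepting vs non-accepting: {Z} | {S,X}.
Stable partition: {Z} | {S,X} — 2 equivalence classes.

2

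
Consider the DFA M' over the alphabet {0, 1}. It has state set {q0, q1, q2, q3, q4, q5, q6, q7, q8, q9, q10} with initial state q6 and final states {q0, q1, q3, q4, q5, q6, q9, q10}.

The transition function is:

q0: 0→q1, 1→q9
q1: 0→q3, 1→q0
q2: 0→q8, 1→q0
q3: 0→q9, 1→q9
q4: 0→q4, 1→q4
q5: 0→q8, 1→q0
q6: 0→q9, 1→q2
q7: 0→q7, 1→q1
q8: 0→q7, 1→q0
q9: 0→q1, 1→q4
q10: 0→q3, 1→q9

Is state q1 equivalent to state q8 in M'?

No

First remove the unreachable states {q5,q10}; 9 states remain.
P0 = {q0,q1,q3,q4,q6,q9} | {q2,q7,q8}.
On input 1, block {q0,q1,q3,q4,q6,q9} splits into {q0,q1,q3,q4,q9} and {q6}.
No further refinement is possible. Final partition (3 blocks): {q0,q1,q3,q4,q9} | {q2,q7,q8} | {q6}.
q1 and q8 end up in different blocks, so they are distinguishable. For instance, the string 'ε' is accepted from only q1.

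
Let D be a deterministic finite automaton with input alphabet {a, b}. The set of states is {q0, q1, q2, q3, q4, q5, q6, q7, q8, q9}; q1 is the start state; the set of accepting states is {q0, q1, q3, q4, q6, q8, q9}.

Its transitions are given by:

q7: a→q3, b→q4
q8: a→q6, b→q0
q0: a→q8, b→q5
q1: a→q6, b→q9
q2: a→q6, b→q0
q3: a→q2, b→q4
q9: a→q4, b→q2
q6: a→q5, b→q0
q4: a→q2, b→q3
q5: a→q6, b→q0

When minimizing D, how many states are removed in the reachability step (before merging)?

BFS from q1 reaches {q0, q1, q2, q3, q4, q5, q6, q8, q9}; the 1 state(s) q7 are never visited.

1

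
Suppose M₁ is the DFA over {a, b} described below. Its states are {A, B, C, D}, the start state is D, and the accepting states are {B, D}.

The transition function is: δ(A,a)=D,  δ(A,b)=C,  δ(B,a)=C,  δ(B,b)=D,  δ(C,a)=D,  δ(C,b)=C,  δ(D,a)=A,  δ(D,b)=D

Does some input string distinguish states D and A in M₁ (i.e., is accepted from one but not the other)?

Yes

States {B} cannot be reached from the start state, so discard them.
Start with accepting vs non-accepting: {D} | {A,C}.
No further refinement is possible. Final partition (2 blocks): {D} | {A,C}.
D and A end up in different blocks, so they are distinguishable. For instance, the string 'ε' is accepted from only D.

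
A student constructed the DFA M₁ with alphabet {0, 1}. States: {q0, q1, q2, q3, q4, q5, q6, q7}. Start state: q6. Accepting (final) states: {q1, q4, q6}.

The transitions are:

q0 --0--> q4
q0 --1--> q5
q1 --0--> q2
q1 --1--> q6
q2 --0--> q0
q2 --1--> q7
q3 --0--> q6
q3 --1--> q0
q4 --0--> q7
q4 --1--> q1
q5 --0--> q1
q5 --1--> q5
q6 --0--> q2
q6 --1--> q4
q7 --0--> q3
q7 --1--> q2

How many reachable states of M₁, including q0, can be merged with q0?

Every state is reachable, so we keep all 8.
Start with accepting vs non-accepting: {q1,q4,q6} | {q0,q2,q3,q5,q7}.
Split {q0,q2,q3,q5,q7} by δ(·,0) → {q0,q3,q5} and {q2,q7}.
The partition is now stable with 3 blocks: {q1,q4,q6} | {q0,q3,q5} | {q2,q7}.
The equivalence class containing q0 is {q0,q3,q5}, of size 3.

3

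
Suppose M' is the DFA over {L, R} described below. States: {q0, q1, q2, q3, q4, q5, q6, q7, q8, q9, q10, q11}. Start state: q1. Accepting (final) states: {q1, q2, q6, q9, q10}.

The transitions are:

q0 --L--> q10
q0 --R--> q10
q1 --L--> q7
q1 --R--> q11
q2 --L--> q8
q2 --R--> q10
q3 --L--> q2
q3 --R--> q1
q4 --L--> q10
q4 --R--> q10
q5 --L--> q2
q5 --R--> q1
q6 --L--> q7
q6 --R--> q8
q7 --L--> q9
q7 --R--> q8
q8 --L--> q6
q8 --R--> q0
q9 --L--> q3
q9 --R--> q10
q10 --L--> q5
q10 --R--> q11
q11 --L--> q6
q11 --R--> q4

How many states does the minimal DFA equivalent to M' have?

8

Initial partition by acceptance: {q1,q2,q6,q9,q10} | {q0,q3,q4,q5,q7,q8,q11}.
Refine {q1,q2,q6,q9,q10} on symbol R: members go to different blocks, giving {q1,q6,q10} and {q2,q9}.
Refine {q0,q3,q4,q5,q7,q8,q11} on symbol L: members go to different blocks, giving {q0,q4,q8,q11} and {q3,q5,q7}.
On input R, block {q0,q4,q8,q11} splits into {q0,q4} and {q8,q11}.
Split {q2,q9} by δ(·,L) → {q2} and {q9}.
On input L, block {q3,q5,q7} splits into {q3,q5} and {q7}.
On input L, block {q1,q6,q10} splits into {q1,q6} and {q10}.
No further refinement is possible. Final partition (8 blocks): {q1,q6} | {q0,q4} | {q2} | {q3,q5} | {q8,q11} | {q9} | {q7} | {q10}.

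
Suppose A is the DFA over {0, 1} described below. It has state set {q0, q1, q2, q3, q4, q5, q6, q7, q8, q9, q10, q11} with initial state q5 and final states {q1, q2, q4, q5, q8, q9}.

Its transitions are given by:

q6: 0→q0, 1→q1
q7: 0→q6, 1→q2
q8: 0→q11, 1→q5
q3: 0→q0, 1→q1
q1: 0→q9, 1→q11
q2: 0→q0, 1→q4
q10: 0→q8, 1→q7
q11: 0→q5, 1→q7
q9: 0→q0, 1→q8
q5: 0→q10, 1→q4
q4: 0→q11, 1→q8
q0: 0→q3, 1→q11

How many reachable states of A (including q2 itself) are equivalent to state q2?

2

P0 = {q1,q2,q4,q5,q8,q9} | {q0,q3,q6,q7,q10,q11}.
On input 0, block {q1,q2,q4,q5,q8,q9} splits into {q2,q4,q5,q8,q9} and {q1}.
On input 0, block {q0,q3,q6,q7,q10,q11} splits into {q0,q3,q6,q7} and {q10,q11}.
On input 0, block {q2,q4,q5,q8,q9} splits into {q4,q5,q8} and {q2,q9}.
Refine {q0,q3,q6,q7} on symbol 1: members go to different blocks, giving {q3,q6} and {q0} and {q7}.
No further refinement is possible. Final partition (7 blocks): {q4,q5,q8} | {q3,q6} | {q1} | {q10,q11} | {q2,q9} | {q0} | {q7}.
State q2 belongs to the block {q2,q9}, which has 2 states.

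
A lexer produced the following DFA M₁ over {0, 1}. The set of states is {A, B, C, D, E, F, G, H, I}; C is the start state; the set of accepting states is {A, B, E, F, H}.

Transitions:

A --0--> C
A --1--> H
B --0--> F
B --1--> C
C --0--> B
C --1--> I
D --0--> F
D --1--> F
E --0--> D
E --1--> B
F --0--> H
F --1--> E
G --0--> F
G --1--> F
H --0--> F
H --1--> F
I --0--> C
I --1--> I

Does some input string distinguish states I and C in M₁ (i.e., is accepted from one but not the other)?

First remove the unreachable states {A,G}; 7 states remain.
P0 = {B,E,F,H} | {C,D,I}.
On input 0, block {B,E,F,H} splits into {B,F,H} and {E}.
Refine {B,F,H} on symbol 1: members go to different blocks, giving {B} and {F} and {H}.
Refine {C,D,I} on symbol 0: members go to different blocks, giving {C} and {D} and {I}.
The partition is now stable with 7 blocks: {B} | {C} | {E} | {F} | {H} | {D} | {I}.
I and C end up in different blocks, so they are distinguishable. For instance, the string '0' is accepted from only C.

Yes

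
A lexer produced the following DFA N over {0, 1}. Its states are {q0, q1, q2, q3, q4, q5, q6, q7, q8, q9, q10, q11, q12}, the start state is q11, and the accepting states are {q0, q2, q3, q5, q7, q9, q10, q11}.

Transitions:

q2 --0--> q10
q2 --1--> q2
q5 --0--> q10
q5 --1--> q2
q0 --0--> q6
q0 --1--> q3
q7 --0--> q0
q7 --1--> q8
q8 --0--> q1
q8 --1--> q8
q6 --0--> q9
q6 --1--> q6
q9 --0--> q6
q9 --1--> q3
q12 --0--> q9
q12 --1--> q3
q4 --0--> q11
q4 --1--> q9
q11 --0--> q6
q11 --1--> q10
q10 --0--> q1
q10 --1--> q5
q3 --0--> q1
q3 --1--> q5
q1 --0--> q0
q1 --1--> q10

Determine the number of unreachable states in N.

4

BFS from q11 reaches {q0, q1, q2, q3, q5, q6, q9, q10, q11}; the 4 state(s) q4, q7, q8, q12 are never visited.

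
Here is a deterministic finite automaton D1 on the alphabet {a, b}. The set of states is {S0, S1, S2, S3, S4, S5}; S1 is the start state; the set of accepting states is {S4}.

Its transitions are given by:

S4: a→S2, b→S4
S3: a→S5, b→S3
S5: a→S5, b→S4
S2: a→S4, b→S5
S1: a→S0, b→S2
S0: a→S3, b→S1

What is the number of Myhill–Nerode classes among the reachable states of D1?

Every state is reachable, so we keep all 6.
Initial partition by acceptance: {S4} | {S0,S1,S2,S3,S5}.
On input a, block {S0,S1,S2,S3,S5} splits into {S0,S1,S3,S5} and {S2}.
Split {S0,S1,S3,S5} by δ(·,b) → {S0,S3} and {S1} and {S5}.
Refine {S0,S3} on symbol a: members go to different blocks, giving {S0} and {S3}.
No further refinement is possible. Final partition (6 blocks): {S4} | {S0} | {S2} | {S1} | {S5} | {S3}.

6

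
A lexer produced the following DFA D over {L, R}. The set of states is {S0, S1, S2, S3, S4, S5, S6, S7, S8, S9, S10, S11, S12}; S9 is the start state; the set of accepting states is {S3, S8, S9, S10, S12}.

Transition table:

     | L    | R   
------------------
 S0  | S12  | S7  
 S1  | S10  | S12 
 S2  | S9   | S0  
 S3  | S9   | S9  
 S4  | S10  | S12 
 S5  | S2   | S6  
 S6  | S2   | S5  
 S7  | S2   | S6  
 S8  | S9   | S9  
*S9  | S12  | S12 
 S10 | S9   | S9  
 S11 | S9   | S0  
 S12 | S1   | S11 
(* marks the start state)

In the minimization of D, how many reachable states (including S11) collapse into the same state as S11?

Reachable states from the start: {S0,S1,S2,S5,S6,S7,S9,S10,S11,S12}. Unreachable: {S3,S4,S8} — drop them.
Start with accepting vs non-accepting: {S9,S10,S12} | {S0,S1,S2,S5,S6,S7,S11}.
Refine {S9,S10,S12} on symbol L: members go to different blocks, giving {S9,S10} and {S12}.
Refine {S9,S10} on symbol L: members go to different blocks, giving {S9} and {S10}.
On input L, block {S0,S1,S2,S5,S6,S7,S11} splits into {S5,S6,S7} and {S2,S11} and {S0} and {S1}.
The partition is now stable with 7 blocks: {S9} | {S5,S6,S7} | {S12} | {S10} | {S2,S11} | {S0} | {S1}.
The equivalence class containing S11 is {S2,S11}, of size 2.

2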